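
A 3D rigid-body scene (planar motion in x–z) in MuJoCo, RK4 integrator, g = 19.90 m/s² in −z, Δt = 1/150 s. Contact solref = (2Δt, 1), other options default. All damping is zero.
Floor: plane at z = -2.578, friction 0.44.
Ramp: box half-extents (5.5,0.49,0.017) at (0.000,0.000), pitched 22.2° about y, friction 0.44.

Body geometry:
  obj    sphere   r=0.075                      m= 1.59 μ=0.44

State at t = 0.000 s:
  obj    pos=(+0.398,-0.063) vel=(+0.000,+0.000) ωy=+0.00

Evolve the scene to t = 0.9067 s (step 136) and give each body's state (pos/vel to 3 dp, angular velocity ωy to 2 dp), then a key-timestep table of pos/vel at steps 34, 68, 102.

State at t = 0.9067 s:
  obj    pos=(+2.442,-0.897) vel=(+4.508,-1.840) ωy=+64.92

Key-timestep trajectory:
   step    t(s)  obj.x    obj.z    obj.vx   obj.vz 
     34  0.2267   +0.526  -0.115  +1.127  -0.460
     68  0.4533   +0.909  -0.272  +2.254  -0.920
    102  0.6800   +1.548  -0.532  +3.381  -1.380


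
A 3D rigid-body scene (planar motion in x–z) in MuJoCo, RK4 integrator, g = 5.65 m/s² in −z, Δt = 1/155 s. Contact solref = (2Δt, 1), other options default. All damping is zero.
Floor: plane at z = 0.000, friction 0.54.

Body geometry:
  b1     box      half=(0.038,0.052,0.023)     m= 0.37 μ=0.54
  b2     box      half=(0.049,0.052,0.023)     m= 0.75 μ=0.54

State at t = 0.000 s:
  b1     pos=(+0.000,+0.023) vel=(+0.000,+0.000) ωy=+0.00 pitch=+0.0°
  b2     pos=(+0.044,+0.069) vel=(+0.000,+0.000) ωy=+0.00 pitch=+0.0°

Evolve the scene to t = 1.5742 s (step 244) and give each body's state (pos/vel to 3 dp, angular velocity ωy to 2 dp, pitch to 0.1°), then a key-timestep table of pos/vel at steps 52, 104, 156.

State at t = 1.5742 s:
  b1     pos=(+0.000,+0.023) vel=(+0.000,+0.000) ωy=+0.00 pitch=+0.0°
  b2     pos=(+0.093,+0.049) vel=(+0.000,+0.000) ωy=+0.00 pitch=+90.0°

Key-timestep trajectory:
   step    t(s)  b1.x    b1.z    b1.vx   b1.vz   b2.x    b2.z    b2.vx   b2.vz 
     52  0.3355   +0.000  +0.023  +0.000  +0.000   +0.075  +0.054  +0.158  -0.022
    104  0.6710   +0.000  +0.023  +0.000  +0.000   +0.107  +0.053  -0.030  -0.005
    156  1.0065   +0.000  +0.023  +0.000  +0.000   +0.092  +0.049  +0.117  -0.047


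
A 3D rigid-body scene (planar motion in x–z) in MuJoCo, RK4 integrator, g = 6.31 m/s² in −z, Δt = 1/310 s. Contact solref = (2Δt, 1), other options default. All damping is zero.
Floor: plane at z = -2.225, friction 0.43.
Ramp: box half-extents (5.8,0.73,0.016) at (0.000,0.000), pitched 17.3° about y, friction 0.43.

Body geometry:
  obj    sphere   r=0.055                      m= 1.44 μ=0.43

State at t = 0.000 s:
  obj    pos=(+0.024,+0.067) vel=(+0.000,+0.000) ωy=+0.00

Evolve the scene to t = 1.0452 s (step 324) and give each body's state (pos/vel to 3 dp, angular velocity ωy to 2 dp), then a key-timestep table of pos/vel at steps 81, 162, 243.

State at t = 1.0452 s:
  obj    pos=(+0.723,-0.151) vel=(+1.338,-0.417) ωy=+25.47

Key-timestep trajectory:
   step    t(s)  obj.x    obj.z    obj.vx   obj.vz 
     81  0.2613   +0.068  +0.053  +0.334  -0.104
    162  0.5226   +0.199  +0.012  +0.669  -0.208
    243  0.7839   +0.417  -0.056  +1.003  -0.312


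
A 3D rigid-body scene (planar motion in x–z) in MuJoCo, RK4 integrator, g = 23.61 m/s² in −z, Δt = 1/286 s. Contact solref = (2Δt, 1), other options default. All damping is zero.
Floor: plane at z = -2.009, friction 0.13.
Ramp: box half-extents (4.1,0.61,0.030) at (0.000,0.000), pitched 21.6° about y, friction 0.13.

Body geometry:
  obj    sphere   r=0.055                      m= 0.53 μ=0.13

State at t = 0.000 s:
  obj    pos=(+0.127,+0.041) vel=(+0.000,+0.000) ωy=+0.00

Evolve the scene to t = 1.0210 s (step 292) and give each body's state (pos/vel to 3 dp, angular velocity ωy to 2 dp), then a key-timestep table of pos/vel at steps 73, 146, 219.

State at t = 1.0210 s:
  obj    pos=(+3.136,-1.150) vel=(+5.894,-2.333) ωy=+115.22

Key-timestep trajectory:
   step    t(s)  obj.x    obj.z    obj.vx   obj.vz 
     73  0.2552   +0.315  -0.033  +1.474  -0.583
    146  0.5105   +0.879  -0.257  +2.947  -1.167
    219  0.7657   +1.820  -0.629  +4.420  -1.750


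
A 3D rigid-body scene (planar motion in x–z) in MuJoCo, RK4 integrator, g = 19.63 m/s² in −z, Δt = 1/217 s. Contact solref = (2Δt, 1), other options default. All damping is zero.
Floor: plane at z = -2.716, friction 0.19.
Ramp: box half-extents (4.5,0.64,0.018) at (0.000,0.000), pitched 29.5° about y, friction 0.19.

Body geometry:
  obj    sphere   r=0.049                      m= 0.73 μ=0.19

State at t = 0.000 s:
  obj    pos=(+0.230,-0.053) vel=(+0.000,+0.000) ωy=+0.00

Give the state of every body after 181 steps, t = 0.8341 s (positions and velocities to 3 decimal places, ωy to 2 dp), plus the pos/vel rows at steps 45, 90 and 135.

State at t = 0.8341 s:
  obj    pos=(+2.321,-1.236) vel=(+5.013,-2.836) ωy=+117.49

Key-timestep trajectory:
   step    t(s)  obj.x    obj.z    obj.vx   obj.vz 
     45  0.2074   +0.359  -0.126  +1.247  -0.705
     90  0.4147   +0.747  -0.346  +2.493  -1.410
    135  0.6221   +1.393  -0.711  +3.739  -2.115


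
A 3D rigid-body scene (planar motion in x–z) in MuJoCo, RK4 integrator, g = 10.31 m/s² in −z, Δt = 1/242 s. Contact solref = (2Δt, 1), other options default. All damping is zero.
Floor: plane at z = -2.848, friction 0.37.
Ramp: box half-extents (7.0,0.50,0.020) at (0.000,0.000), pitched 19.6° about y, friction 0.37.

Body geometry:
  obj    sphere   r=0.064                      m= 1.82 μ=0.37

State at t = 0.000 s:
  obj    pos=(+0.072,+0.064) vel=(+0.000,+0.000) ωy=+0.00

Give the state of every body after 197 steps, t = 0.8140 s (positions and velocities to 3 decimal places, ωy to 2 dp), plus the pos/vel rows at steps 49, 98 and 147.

State at t = 0.8140 s:
  obj    pos=(+0.843,-0.211) vel=(+1.895,-0.675) ωy=+31.42

Key-timestep trajectory:
   step    t(s)  obj.x    obj.z    obj.vx   obj.vz 
     49  0.2025   +0.120  +0.047  +0.471  -0.168
     98  0.4050   +0.263  -0.004  +0.942  -0.336
    147  0.6074   +0.501  -0.089  +1.414  -0.503


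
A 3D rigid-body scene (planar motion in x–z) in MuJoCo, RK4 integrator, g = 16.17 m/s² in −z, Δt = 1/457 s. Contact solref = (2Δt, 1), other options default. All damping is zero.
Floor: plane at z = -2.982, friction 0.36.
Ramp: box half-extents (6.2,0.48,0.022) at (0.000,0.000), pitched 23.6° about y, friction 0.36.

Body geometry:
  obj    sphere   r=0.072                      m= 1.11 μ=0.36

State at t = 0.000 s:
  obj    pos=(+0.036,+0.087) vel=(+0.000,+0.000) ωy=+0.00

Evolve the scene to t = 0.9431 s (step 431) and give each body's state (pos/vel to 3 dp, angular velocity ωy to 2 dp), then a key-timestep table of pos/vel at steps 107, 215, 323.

State at t = 0.9431 s:
  obj    pos=(+1.920,-0.736) vel=(+3.996,-1.746) ωy=+60.56

Key-timestep trajectory:
   step    t(s)  obj.x    obj.z    obj.vx   obj.vz 
    107  0.2341   +0.152  +0.036  +0.992  -0.433
    215  0.4705   +0.505  -0.118  +1.994  -0.871
    323  0.7068   +1.094  -0.376  +2.995  -1.308


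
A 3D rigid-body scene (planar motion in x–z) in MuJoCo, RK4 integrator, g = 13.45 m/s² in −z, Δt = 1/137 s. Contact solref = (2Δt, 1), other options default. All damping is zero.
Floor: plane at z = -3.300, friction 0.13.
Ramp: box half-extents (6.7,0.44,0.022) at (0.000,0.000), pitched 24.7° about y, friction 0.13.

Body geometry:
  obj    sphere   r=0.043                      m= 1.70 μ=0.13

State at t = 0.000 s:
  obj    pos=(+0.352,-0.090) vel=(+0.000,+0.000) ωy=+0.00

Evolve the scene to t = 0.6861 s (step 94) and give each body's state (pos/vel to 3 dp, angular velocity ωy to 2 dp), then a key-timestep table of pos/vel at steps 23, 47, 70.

State at t = 0.6861 s:
  obj    pos=(+1.215,-0.487) vel=(+2.514,-1.156) ωy=+63.19

Key-timestep trajectory:
   step    t(s)  obj.x    obj.z    obj.vx   obj.vz 
     23  0.1679   +0.404  -0.114  +0.612  -0.296
     47  0.3431   +0.568  -0.190  +1.256  -0.583
     70  0.5109   +0.831  -0.311  +1.875  -0.853


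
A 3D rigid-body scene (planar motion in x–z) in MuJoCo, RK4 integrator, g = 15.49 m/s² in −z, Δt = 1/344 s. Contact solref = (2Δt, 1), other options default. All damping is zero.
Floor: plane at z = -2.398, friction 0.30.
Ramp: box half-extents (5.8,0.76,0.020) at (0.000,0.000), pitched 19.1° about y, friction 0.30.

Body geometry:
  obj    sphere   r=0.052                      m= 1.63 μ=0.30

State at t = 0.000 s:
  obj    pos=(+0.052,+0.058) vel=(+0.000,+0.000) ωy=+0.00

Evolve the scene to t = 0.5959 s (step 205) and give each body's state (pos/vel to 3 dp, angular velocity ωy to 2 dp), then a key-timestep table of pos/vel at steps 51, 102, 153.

State at t = 0.5959 s:
  obj    pos=(+0.660,-0.152) vel=(+2.039,-0.706) ωy=+41.48

Key-timestep trajectory:
   step    t(s)  obj.x    obj.z    obj.vx   obj.vz 
     51  0.1483   +0.090  +0.045  +0.507  -0.176
    102  0.2965   +0.202  +0.006  +1.014  -0.351
    153  0.4448   +0.390  -0.059  +1.522  -0.527


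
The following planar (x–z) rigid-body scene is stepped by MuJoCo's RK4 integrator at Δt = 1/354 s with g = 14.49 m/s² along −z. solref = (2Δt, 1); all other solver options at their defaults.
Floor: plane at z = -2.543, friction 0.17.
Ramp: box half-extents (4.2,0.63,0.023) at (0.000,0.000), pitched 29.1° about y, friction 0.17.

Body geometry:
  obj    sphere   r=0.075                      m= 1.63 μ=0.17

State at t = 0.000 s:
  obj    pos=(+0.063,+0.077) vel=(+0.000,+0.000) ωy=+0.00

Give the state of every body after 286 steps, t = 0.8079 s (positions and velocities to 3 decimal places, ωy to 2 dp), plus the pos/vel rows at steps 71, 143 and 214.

State at t = 0.8079 s:
  obj    pos=(+1.499,-0.722) vel=(+3.554,-1.978) ωy=+54.21

Key-timestep trajectory:
   step    t(s)  obj.x    obj.z    obj.vx   obj.vz 
     71  0.2006   +0.152  +0.028  +0.882  -0.491
    143  0.4040   +0.422  -0.123  +1.777  -0.989
    214  0.6045   +0.867  -0.370  +2.659  -1.480


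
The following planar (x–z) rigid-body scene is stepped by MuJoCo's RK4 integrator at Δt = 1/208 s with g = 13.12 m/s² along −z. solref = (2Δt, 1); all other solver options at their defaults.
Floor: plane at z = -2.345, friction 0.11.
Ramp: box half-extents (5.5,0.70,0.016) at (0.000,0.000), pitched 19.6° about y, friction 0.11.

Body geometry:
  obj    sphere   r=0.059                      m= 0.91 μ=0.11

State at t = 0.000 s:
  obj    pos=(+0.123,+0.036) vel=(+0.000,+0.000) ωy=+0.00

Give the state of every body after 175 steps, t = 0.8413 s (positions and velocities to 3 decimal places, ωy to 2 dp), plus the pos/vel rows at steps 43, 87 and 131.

State at t = 0.8413 s:
  obj    pos=(+1.171,-0.338) vel=(+2.492,-0.887) ωy=+44.81

Key-timestep trajectory:
   step    t(s)  obj.x    obj.z    obj.vx   obj.vz 
     43  0.2067   +0.186  +0.013  +0.613  -0.218
     87  0.4183   +0.382  -0.056  +1.239  -0.441
    131  0.6298   +0.711  -0.173  +1.865  -0.664


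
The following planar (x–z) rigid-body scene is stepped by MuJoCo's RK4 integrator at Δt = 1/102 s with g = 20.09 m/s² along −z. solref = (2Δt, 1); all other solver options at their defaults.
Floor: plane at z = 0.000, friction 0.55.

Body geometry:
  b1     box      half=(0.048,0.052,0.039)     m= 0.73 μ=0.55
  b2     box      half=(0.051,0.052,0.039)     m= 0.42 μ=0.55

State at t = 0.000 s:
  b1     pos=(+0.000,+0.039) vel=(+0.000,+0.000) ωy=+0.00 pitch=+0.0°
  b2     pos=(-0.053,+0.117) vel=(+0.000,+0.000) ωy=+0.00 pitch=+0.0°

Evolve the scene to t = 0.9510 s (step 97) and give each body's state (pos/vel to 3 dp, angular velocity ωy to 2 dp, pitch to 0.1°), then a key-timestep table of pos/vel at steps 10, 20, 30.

State at t = 0.9510 s:
  b1     pos=(+0.000,+0.039) vel=(+0.000,+0.000) ωy=+0.00 pitch=+0.0°
  b2     pos=(-0.103,+0.051) vel=(+0.000,+0.000) ωy=+0.00 pitch=-90.0°

Key-timestep trajectory:
   step    t(s)  b1.x    b1.z    b1.vx   b1.vz   b2.x    b2.z    b2.vx   b2.vz 
     10  0.0980   +0.000  +0.039  +0.000  +0.003   -0.061  +0.115  -0.185  -0.050
     20  0.1961   +0.000  +0.039  +0.000  +0.000   -0.093  +0.076  -0.406  -1.082
     30  0.2941   +0.000  +0.039  +0.000  +0.000   -0.104  +0.049  +0.031  +0.067


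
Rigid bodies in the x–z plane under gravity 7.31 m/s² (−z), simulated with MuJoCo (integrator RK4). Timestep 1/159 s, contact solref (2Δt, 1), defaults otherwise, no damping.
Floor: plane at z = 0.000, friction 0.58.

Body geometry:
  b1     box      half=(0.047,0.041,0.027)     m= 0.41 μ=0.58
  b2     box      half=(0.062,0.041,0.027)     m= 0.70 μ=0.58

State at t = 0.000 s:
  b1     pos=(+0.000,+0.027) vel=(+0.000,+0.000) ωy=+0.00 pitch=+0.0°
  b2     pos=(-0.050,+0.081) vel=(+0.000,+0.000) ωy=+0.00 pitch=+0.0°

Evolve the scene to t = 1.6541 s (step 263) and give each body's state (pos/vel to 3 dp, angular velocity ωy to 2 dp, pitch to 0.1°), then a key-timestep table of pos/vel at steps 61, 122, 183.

State at t = 1.6541 s:
  b1     pos=(+0.000,+0.027) vel=(+0.000,+0.000) ωy=+0.00 pitch=+0.0°
  b2     pos=(-0.112,+0.062) vel=(+0.000,+0.000) ωy=+0.00 pitch=-90.0°

Key-timestep trajectory:
   step    t(s)  b1.x    b1.z    b1.vx   b1.vz   b2.x    b2.z    b2.vx   b2.vz 
     61  0.3836   +0.000  +0.027  +0.000  +0.000   -0.084  +0.068  -0.180  +0.012
    122  0.7673   +0.000  +0.027  +0.000  +0.000   -0.130  +0.067  +0.025  -0.003
    183  1.1509   +0.000  +0.027  +0.000  +0.000   -0.112  +0.062  -0.156  -0.046


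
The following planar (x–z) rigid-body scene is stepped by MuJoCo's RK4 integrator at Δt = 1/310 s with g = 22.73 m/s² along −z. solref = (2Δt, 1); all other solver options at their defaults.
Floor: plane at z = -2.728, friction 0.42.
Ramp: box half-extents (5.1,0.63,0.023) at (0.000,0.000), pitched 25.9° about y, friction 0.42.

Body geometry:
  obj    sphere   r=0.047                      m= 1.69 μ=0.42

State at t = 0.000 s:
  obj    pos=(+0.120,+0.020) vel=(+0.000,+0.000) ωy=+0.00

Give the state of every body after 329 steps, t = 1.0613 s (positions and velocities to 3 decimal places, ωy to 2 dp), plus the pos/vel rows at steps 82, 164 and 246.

State at t = 1.0613 s:
  obj    pos=(+3.713,-1.725) vel=(+6.770,-3.287) ωy=+160.12

Key-timestep trajectory:
   step    t(s)  obj.x    obj.z    obj.vx   obj.vz 
     82  0.2645   +0.343  -0.089  +1.688  -0.819
    164  0.5290   +1.013  -0.414  +3.375  -1.639
    246  0.7935   +2.129  -0.956  +5.062  -2.458


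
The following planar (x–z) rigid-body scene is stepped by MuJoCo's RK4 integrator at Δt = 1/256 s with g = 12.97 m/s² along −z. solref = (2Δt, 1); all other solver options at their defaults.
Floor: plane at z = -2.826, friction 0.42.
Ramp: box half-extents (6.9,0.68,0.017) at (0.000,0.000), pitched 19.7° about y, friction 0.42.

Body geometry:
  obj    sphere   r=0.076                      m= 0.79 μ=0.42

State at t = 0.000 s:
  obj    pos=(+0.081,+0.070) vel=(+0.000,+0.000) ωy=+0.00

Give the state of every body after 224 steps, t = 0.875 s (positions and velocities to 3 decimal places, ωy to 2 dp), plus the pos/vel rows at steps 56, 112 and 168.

State at t = 0.875 s:
  obj    pos=(+1.207,-0.333) vel=(+2.573,-0.921) ωy=+35.95

Key-timestep trajectory:
   step    t(s)  obj.x    obj.z    obj.vx   obj.vz 
     56  0.2188   +0.151  +0.045  +0.643  -0.230
    112  0.4375   +0.362  -0.031  +1.286  -0.461
    168  0.6562   +0.714  -0.157  +1.930  -0.691


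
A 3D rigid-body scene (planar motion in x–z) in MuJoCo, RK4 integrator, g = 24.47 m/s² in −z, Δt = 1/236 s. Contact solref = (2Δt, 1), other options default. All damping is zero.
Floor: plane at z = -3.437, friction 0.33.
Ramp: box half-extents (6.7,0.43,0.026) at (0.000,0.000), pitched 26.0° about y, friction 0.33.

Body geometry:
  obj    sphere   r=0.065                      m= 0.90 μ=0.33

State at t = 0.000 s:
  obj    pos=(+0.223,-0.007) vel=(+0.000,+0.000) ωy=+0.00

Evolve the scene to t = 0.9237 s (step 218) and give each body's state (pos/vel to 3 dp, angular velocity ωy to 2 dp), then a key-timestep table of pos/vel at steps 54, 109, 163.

State at t = 0.9237 s:
  obj    pos=(+3.161,-1.441) vel=(+6.361,-3.103) ωy=+108.87

Key-timestep trajectory:
   step    t(s)  obj.x    obj.z    obj.vx   obj.vz 
     54  0.2288   +0.403  -0.095  +1.576  -0.769
    109  0.4619   +0.958  -0.366  +3.181  -1.551
    163  0.6907   +1.866  -0.809  +4.756  -2.320


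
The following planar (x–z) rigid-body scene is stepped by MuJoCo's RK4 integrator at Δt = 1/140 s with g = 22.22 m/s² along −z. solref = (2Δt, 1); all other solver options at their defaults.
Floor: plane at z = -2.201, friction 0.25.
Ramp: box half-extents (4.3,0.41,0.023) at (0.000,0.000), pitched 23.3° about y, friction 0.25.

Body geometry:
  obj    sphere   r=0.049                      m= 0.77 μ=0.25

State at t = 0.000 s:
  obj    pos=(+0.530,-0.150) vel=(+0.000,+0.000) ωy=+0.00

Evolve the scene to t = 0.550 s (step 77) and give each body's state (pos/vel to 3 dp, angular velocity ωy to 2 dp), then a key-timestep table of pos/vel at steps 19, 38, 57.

State at t = 0.550 s:
  obj    pos=(+1.402,-0.526) vel=(+3.171,-1.366) ωy=+70.44

Key-timestep trajectory:
   step    t(s)  obj.x    obj.z    obj.vx   obj.vz 
     19  0.1357   +0.583  -0.173  +0.783  -0.337
     38  0.2714   +0.743  -0.241  +1.565  -0.674
     57  0.4071   +1.008  -0.356  +2.348  -1.011


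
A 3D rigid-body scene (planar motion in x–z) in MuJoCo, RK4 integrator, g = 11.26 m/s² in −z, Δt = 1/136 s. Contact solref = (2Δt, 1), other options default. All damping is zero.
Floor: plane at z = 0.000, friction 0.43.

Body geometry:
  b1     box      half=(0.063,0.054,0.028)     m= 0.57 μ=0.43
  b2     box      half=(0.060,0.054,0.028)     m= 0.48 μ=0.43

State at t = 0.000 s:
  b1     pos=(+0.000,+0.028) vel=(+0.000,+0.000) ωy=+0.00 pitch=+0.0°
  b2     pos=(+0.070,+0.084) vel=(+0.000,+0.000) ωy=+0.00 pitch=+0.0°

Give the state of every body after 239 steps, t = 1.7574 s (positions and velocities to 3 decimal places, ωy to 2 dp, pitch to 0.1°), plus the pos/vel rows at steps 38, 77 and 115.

State at t = 1.7574 s:
  b1     pos=(+0.000,+0.028) vel=(+0.000,+0.000) ωy=+0.00 pitch=+0.0°
  b2     pos=(+0.131,+0.060) vel=(+0.000,+0.000) ωy=+0.00 pitch=+90.0°

Key-timestep trajectory:
   step    t(s)  b1.x    b1.z    b1.vx   b1.vz   b2.x    b2.z    b2.vx   b2.vz 
     38  0.2794   +0.000  +0.028  +0.000  +0.000   +0.112  +0.066  +0.259  -0.041
     77  0.5662   +0.000  +0.028  +0.000  +0.000   +0.148  +0.065  -0.077  -0.013
    115  0.8456   +0.000  +0.028  +0.000  +0.000   +0.132  +0.060  +0.165  +0.006


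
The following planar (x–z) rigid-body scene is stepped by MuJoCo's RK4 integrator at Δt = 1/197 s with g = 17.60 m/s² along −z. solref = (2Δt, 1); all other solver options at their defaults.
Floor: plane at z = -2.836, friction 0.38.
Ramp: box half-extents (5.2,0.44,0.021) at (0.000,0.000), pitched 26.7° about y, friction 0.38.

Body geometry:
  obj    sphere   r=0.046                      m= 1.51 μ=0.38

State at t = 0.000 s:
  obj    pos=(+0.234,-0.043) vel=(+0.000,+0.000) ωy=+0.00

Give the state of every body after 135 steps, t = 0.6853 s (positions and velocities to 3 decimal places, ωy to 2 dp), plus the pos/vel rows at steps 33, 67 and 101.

State at t = 0.6853 s:
  obj    pos=(+1.419,-0.639) vel=(+3.458,-1.739) ωy=+84.13

Key-timestep trajectory:
   step    t(s)  obj.x    obj.z    obj.vx   obj.vz 
     33  0.1675   +0.305  -0.078  +0.846  -0.425
     67  0.3401   +0.526  -0.190  +1.716  -0.863
    101  0.5127   +0.897  -0.376  +2.587  -1.301


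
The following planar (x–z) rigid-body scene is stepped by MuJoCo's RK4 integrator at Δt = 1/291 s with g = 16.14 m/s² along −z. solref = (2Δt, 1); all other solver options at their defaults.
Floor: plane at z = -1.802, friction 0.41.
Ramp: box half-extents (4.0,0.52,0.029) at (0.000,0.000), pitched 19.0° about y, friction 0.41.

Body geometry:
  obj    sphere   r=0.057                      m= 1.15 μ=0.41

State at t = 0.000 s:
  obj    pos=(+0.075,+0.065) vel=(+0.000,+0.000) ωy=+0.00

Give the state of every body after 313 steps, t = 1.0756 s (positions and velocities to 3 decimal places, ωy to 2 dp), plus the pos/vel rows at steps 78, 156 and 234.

State at t = 1.0756 s:
  obj    pos=(+2.128,-0.642) vel=(+3.817,-1.314) ωy=+70.82

Key-timestep trajectory:
   step    t(s)  obj.x    obj.z    obj.vx   obj.vz 
     78  0.2680   +0.203  +0.021  +0.951  -0.328
    156  0.5361   +0.585  -0.110  +1.903  -0.655
    234  0.8041   +1.222  -0.330  +2.854  -0.983


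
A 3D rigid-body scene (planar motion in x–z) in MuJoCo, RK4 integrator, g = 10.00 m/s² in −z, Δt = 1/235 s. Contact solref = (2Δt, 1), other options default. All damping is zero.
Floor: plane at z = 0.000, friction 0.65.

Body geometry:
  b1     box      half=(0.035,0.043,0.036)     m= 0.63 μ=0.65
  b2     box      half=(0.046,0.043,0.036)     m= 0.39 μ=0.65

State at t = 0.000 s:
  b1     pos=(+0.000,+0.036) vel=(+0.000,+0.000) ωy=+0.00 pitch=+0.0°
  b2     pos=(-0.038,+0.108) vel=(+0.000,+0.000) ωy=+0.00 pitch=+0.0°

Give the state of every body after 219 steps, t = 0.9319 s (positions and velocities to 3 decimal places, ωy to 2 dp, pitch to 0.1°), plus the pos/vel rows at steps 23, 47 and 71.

State at t = 0.9319 s:
  b1     pos=(+0.000,+0.036) vel=(+0.000,+0.000) ωy=+0.00 pitch=+0.0°
  b2     pos=(-0.082,+0.046) vel=(+0.000,+0.000) ωy=+0.00 pitch=-90.0°

Key-timestep trajectory:
   step    t(s)  b1.x    b1.z    b1.vx   b1.vz   b2.x    b2.z    b2.vx   b2.vz 
     23  0.0979   +0.000  +0.036  +0.000  +0.000   -0.040  +0.108  -0.054  -0.008
     47  0.2000   +0.000  +0.036  +0.000  +0.000   -0.052  +0.104  -0.179  -0.106
     71  0.3021   +0.000  +0.036  +0.000  +0.000   -0.076  +0.069  -0.257  -0.771


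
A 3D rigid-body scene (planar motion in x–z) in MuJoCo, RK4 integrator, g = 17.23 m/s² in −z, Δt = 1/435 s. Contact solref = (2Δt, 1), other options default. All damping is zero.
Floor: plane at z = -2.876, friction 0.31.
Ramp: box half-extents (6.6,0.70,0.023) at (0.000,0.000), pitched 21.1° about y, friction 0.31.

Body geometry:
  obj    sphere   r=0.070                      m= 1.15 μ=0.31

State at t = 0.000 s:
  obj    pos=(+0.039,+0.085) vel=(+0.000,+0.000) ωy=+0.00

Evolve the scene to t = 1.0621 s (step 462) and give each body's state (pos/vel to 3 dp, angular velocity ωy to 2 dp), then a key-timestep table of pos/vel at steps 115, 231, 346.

State at t = 1.0621 s:
  obj    pos=(+2.370,-0.815) vel=(+4.390,-1.694) ωy=+67.22

Key-timestep trajectory:
   step    t(s)  obj.x    obj.z    obj.vx   obj.vz 
    115  0.2644   +0.183  +0.029  +1.093  -0.422
    231  0.5310   +0.622  -0.140  +2.195  -0.847
    346  0.7954   +1.347  -0.420  +3.288  -1.269


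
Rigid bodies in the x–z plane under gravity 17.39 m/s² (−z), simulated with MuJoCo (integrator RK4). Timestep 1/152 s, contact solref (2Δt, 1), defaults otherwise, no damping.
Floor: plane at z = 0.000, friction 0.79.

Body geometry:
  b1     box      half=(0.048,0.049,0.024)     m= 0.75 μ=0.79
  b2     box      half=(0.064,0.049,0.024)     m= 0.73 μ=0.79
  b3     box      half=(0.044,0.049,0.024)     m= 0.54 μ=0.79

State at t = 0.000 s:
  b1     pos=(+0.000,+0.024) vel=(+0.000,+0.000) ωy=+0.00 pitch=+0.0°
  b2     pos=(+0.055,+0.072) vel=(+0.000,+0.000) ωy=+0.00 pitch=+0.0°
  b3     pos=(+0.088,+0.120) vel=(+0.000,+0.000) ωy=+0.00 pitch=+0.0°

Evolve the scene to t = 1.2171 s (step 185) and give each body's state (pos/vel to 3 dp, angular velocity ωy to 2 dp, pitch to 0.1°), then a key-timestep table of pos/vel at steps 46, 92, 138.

State at t = 1.2171 s:
  b1     pos=(+0.000,+0.024) vel=(+0.000,+0.000) ωy=+0.00 pitch=+0.0°
  b2     pos=(+0.179,+0.058) vel=(+0.000,-0.001) ωy=+0.03 pitch=+142.0°
  b3     pos=(+0.249,+0.024) vel=(+0.001,+0.000) ωy=+0.00 pitch=+180.0°

Key-timestep trajectory:
   step    t(s)  b1.x    b1.z    b1.vx   b1.vz   b2.x    b2.z    b2.vx   b2.vz   b3.x    b3.z    b3.vx   b3.vz 
     46  0.3026   +0.000  +0.024  +0.000  +0.000   +0.128  +0.065  +0.240  +0.111   +0.238  +0.034  +0.600  -0.577
     92  0.6053   +0.000  +0.024  +0.000  +0.000   +0.179  +0.058  +0.006  +0.023   +0.248  +0.024  +0.003  +0.001
    138  0.9079   +0.000  +0.024  +0.000  +0.000   +0.180  +0.059  +0.000  -0.001   +0.249  +0.024  +0.001  +0.000


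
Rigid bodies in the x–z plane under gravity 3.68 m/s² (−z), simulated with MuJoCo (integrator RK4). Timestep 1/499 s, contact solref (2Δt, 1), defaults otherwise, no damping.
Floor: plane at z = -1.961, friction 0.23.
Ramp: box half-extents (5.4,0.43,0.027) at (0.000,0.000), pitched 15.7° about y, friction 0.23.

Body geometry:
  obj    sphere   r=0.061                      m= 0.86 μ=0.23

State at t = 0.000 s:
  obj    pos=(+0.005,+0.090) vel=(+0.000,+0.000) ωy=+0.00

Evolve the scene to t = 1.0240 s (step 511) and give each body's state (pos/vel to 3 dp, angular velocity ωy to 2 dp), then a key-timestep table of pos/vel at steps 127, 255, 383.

State at t = 1.0240 s:
  obj    pos=(+0.364,-0.011) vel=(+0.701,-0.197) ωy=+11.94

Key-timestep trajectory:
   step    t(s)  obj.x    obj.z    obj.vx   obj.vz 
    127  0.2545   +0.027  +0.084  +0.174  -0.049
    255  0.5110   +0.094  +0.065  +0.350  -0.098
    383  0.7675   +0.207  +0.033  +0.526  -0.148


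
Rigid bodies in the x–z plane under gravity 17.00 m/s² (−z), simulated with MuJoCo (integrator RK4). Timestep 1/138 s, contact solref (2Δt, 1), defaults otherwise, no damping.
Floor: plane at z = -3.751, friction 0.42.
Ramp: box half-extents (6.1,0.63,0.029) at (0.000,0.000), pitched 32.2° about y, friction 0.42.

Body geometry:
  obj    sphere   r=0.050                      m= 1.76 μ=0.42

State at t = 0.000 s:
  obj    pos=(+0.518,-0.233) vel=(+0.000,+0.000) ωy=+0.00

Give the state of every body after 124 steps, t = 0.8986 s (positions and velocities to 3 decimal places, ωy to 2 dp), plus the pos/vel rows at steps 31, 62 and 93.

State at t = 0.8986 s:
  obj    pos=(+2.728,-1.625) vel=(+4.919,-3.098) ωy=+116.27

Key-timestep trajectory:
   step    t(s)  obj.x    obj.z    obj.vx   obj.vz 
     31  0.2246   +0.656  -0.320  +1.230  -0.775
     62  0.4493   +1.071  -0.581  +2.460  -1.549
     93  0.6739   +1.762  -1.016  +3.690  -2.324


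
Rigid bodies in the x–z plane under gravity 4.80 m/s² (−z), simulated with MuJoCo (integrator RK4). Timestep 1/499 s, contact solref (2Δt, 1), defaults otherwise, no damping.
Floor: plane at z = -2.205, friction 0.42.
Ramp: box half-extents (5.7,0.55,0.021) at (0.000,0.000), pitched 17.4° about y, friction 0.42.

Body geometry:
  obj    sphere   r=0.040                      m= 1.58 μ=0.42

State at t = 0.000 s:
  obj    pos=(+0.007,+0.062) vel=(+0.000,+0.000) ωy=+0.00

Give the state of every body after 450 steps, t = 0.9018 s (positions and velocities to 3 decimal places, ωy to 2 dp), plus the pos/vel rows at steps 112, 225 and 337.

State at t = 0.9018 s:
  obj    pos=(+0.405,-0.063) vel=(+0.882,-0.277) ωy=+23.11

Key-timestep trajectory:
   step    t(s)  obj.x    obj.z    obj.vx   obj.vz 
    112  0.2244   +0.032  +0.054  +0.220  -0.069
    225  0.4509   +0.106  +0.031  +0.441  -0.138
    337  0.6754   +0.230  -0.008  +0.661  -0.207


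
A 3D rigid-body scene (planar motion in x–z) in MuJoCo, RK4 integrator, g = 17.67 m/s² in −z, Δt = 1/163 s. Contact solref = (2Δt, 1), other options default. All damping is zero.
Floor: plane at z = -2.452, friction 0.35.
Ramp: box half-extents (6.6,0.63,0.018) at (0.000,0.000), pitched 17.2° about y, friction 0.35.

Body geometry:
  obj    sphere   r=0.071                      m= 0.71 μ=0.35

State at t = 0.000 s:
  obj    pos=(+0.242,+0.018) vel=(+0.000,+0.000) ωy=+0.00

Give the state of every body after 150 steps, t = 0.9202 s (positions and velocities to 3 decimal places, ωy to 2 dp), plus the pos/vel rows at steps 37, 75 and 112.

State at t = 0.9202 s:
  obj    pos=(+1.752,-0.449) vel=(+3.281,-1.016) ωy=+48.37

Key-timestep trajectory:
   step    t(s)  obj.x    obj.z    obj.vx   obj.vz 
     37  0.2270   +0.334  -0.010  +0.810  -0.251
     75  0.4601   +0.620  -0.099  +1.641  -0.508
    112  0.6871   +1.084  -0.242  +2.450  -0.758


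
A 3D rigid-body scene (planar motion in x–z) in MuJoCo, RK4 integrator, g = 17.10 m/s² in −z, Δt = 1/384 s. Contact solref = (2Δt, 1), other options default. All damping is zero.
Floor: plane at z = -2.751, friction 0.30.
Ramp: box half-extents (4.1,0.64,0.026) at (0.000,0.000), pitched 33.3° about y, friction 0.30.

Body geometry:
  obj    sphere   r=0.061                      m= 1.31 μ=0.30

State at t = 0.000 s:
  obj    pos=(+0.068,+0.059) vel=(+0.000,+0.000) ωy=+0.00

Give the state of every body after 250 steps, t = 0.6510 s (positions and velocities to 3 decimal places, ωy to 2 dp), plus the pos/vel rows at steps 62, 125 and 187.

State at t = 0.6510 s:
  obj    pos=(+1.256,-0.721) vel=(+3.649,-2.397) ωy=+71.56

Key-timestep trajectory:
   step    t(s)  obj.x    obj.z    obj.vx   obj.vz 
     62  0.1615   +0.141  +0.011  +0.905  -0.595
    125  0.3255   +0.365  -0.136  +1.825  -1.199
    187  0.4870   +0.733  -0.377  +2.730  -1.793


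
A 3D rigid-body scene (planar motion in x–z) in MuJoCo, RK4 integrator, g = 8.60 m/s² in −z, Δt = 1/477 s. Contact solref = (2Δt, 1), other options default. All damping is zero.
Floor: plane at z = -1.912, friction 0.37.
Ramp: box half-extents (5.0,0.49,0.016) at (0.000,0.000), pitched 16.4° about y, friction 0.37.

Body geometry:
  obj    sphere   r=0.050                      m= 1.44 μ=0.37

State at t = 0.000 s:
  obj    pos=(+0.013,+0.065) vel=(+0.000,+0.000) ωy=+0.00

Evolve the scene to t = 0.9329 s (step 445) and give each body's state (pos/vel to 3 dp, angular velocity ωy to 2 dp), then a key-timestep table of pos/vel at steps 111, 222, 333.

State at t = 0.9329 s:
  obj    pos=(+0.737,-0.148) vel=(+1.552,-0.457) ωy=+32.36

Key-timestep trajectory:
   step    t(s)  obj.x    obj.z    obj.vx   obj.vz 
    111  0.2327   +0.058  +0.052  +0.387  -0.114
    222  0.4654   +0.193  +0.012  +0.774  -0.228
    333  0.6981   +0.418  -0.054  +1.162  -0.342


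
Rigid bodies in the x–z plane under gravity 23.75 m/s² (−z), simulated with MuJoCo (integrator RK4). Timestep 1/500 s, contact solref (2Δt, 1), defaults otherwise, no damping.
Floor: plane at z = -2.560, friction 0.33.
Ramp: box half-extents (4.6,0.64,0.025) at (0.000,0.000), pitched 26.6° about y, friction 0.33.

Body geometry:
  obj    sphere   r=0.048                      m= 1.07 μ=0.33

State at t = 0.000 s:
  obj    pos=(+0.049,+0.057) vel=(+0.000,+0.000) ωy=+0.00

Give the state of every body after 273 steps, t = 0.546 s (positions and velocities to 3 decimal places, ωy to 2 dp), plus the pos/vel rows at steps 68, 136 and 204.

State at t = 0.546 s:
  obj    pos=(+1.062,-0.450) vel=(+3.709,-1.857) ωy=+86.39

Key-timestep trajectory:
   step    t(s)  obj.x    obj.z    obj.vx   obj.vz 
     68  0.1360   +0.112  +0.026  +0.924  -0.463
    136  0.2720   +0.300  -0.069  +1.848  -0.925
    204  0.4080   +0.614  -0.226  +2.771  -1.388


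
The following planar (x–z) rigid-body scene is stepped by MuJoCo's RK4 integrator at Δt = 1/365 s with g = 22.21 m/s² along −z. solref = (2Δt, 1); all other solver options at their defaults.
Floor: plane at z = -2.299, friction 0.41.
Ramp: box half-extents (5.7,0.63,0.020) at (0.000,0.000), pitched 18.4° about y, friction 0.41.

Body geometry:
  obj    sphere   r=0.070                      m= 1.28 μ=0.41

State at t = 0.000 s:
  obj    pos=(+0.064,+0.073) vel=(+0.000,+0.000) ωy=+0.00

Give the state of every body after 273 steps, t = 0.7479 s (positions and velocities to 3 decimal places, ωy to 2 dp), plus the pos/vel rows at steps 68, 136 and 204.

State at t = 0.7479 s:
  obj    pos=(+1.393,-0.369) vel=(+3.554,-1.182) ωy=+53.50

Key-timestep trajectory:
   step    t(s)  obj.x    obj.z    obj.vx   obj.vz 
     68  0.1863   +0.147  +0.046  +0.885  -0.295
    136  0.3726   +0.394  -0.036  +1.771  -0.589
    204  0.5589   +0.806  -0.173  +2.656  -0.883


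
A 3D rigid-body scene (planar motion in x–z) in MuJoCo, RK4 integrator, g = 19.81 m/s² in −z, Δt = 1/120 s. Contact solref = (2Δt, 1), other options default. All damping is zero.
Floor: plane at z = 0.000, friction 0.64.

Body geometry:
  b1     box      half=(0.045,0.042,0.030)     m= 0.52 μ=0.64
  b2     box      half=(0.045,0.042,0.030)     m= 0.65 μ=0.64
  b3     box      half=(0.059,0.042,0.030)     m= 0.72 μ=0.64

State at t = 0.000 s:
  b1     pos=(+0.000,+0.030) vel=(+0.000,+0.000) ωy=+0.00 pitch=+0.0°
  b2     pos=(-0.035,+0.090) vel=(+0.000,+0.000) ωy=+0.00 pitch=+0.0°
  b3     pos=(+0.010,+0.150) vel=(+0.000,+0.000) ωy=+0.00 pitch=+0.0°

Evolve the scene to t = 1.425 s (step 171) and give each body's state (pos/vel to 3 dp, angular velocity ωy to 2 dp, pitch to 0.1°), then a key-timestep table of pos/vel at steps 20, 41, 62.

State at t = 1.425 s:
  b1     pos=(+0.000,+0.030) vel=(+0.000,+0.000) ωy=+0.00 pitch=-0.1°
  b2     pos=(-0.036,+0.090) vel=(+0.000,+0.000) ωy=+0.00 pitch=-0.1°
  b3     pos=(+0.140,+0.030) vel=(+0.000,+0.000) ωy=+0.00 pitch=+180.0°

Key-timestep trajectory:
   step    t(s)  b1.x    b1.z    b1.vx   b1.vz   b2.x    b2.z    b2.vx   b2.vz   b3.x    b3.z    b3.vx   b3.vz 
     20  0.1667   +0.000  +0.030  +0.000  +0.000   -0.035  +0.090  +0.000  +0.000   +0.011  +0.149  +0.022  -0.001
     41  0.3417   +0.000  +0.030  -0.001  +0.000   -0.035  +0.090  -0.003  +0.001   +0.031  +0.141  +0.275  -0.253
     62  0.5167   +0.000  +0.030  +0.000  +0.000   -0.036  +0.090  +0.000  +0.000   +0.128  +0.041  +0.882  -1.335


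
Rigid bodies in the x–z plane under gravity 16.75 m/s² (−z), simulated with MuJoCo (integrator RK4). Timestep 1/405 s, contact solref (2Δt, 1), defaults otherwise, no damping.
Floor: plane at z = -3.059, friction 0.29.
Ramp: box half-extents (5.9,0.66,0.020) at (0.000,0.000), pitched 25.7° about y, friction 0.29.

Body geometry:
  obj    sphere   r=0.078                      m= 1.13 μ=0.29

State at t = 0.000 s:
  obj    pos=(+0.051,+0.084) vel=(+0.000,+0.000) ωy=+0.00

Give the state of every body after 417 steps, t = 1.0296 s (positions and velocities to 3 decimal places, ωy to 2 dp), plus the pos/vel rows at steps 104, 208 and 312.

State at t = 1.0296 s:
  obj    pos=(+2.529,-1.109) vel=(+4.814,-2.317) ωy=+68.48

Key-timestep trajectory:
   step    t(s)  obj.x    obj.z    obj.vx   obj.vz 
    104  0.2568   +0.205  +0.010  +1.201  -0.578
    208  0.5136   +0.668  -0.213  +2.401  -1.156
    312  0.7704   +1.438  -0.584  +3.602  -1.733


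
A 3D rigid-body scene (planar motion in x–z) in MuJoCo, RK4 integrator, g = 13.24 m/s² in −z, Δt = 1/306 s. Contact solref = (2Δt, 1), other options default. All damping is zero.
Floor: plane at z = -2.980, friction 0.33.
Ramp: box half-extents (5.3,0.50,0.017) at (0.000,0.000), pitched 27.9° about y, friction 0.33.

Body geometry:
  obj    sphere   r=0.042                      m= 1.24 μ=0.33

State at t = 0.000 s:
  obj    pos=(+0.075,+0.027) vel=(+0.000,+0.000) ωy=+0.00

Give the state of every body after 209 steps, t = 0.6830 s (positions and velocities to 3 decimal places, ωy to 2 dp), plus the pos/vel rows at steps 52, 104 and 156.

State at t = 0.6830 s:
  obj    pos=(+0.987,-0.456) vel=(+2.671,-1.414) ωy=+71.95

Key-timestep trajectory:
   step    t(s)  obj.x    obj.z    obj.vx   obj.vz 
     52  0.1699   +0.132  -0.003  +0.665  -0.352
    104  0.3399   +0.301  -0.093  +1.329  -0.704
    156  0.5098   +0.583  -0.242  +1.994  -1.056


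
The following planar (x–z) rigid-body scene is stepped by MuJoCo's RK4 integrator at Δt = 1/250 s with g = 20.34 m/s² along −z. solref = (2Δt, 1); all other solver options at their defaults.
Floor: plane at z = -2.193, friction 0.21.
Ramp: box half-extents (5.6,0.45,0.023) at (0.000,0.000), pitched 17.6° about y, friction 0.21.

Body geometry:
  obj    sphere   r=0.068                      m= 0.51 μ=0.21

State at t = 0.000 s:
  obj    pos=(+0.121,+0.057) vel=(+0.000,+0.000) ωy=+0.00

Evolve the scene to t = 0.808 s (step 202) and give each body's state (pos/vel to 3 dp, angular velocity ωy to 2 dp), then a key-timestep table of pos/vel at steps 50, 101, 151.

State at t = 0.808 s:
  obj    pos=(+1.488,-0.377) vel=(+3.384,-1.073) ωy=+52.19

Key-timestep trajectory:
   step    t(s)  obj.x    obj.z    obj.vx   obj.vz 
     50  0.2000   +0.205  +0.030  +0.838  -0.266
    101  0.4040   +0.463  -0.051  +1.692  -0.537
    151  0.6040   +0.885  -0.185  +2.529  -0.802


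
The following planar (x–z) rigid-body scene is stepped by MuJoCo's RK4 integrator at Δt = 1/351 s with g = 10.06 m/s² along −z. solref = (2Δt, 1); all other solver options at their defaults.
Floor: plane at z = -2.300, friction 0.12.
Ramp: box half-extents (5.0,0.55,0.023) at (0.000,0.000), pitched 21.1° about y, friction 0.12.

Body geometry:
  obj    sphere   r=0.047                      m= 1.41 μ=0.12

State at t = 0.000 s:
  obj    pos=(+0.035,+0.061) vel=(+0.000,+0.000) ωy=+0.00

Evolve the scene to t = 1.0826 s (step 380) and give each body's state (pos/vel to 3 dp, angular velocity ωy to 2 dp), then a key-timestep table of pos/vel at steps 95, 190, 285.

State at t = 1.0826 s:
  obj    pos=(+1.450,-0.484) vel=(+2.613,-1.008) ωy=+59.58

Key-timestep trajectory:
   step    t(s)  obj.x    obj.z    obj.vx   obj.vz 
     95  0.2707   +0.124  +0.027  +0.653  -0.252
    190  0.5413   +0.389  -0.075  +1.307  -0.504
    285  0.8120   +0.831  -0.246  +1.960  -0.756


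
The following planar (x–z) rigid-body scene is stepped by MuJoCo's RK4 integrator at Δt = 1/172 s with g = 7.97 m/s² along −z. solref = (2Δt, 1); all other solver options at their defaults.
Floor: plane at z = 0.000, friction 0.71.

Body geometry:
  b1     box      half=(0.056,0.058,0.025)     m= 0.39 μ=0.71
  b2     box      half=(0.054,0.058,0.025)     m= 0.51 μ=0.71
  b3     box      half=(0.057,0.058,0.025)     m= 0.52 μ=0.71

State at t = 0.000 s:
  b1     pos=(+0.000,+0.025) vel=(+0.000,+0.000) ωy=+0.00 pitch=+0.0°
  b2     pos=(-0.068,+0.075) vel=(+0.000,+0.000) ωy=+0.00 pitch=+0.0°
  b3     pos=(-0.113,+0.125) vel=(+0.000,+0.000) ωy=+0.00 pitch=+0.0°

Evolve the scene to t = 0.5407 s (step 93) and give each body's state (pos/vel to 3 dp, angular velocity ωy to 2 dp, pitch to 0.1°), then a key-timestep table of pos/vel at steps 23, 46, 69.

State at t = 0.5407 s:
  b1     pos=(+0.001,+0.025) vel=(+0.001,+0.000) ωy=+0.00 pitch=+0.0°
  b2     pos=(-0.083,+0.057) vel=(+0.000,+0.000) ωy=+0.01 pitch=-48.6°
  b3     pos=(-0.155,+0.058) vel=(+0.000,+0.000) ωy=+0.01 pitch=-44.0°

Key-timestep trajectory:
   step    t(s)  b1.x    b1.z    b1.vx   b1.vz   b2.x    b2.z    b2.vx   b2.vz   b3.x    b3.z    b3.vx   b3.vz 
     23  0.1337   +0.000  +0.025  +0.000  +0.000   -0.077  +0.067  -0.134  -0.159   -0.140  +0.093  -0.334  -0.590
     46  0.2674   +0.000  +0.025  +0.000  +0.000   -0.090  +0.059  +0.005  +0.000   -0.159  +0.059  +0.002  +0.003
     69  0.4012   +0.000  +0.025  +0.003  +0.002   -0.082  +0.057  -0.028  +0.008   -0.154  +0.057  -0.026  +0.010


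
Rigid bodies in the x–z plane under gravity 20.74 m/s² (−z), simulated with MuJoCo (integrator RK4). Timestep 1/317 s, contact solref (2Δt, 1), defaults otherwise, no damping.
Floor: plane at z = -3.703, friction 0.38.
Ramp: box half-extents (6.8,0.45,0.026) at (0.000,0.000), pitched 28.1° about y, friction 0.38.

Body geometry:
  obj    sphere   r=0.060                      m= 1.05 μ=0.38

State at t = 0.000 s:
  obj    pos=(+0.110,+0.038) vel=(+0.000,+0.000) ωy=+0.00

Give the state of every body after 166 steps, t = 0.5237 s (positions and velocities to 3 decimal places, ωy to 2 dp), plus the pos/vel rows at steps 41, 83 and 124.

State at t = 0.5237 s:
  obj    pos=(+0.954,-0.412) vel=(+3.223,-1.721) ωy=+60.89

Key-timestep trajectory:
   step    t(s)  obj.x    obj.z    obj.vx   obj.vz 
     41  0.1293   +0.162  +0.011  +0.796  -0.425
     83  0.2618   +0.321  -0.074  +1.612  -0.861
    124  0.3912   +0.581  -0.213  +2.408  -1.286


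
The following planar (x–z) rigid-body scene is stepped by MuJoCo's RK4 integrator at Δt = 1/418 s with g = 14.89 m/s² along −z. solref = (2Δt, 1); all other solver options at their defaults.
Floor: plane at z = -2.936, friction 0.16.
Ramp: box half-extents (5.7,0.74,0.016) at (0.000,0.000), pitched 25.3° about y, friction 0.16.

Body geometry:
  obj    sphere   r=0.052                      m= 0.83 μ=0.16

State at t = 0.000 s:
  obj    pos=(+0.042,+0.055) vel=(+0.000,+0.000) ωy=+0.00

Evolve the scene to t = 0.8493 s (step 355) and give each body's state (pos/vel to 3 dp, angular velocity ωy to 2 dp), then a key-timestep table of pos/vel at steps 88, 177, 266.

State at t = 0.8493 s:
  obj    pos=(+1.524,-0.645) vel=(+3.490,-1.650) ωy=+74.22

Key-timestep trajectory:
   step    t(s)  obj.x    obj.z    obj.vx   obj.vz 
     88  0.2105   +0.133  +0.012  +0.865  -0.409
    177  0.4234   +0.411  -0.119  +1.740  -0.823
    266  0.6364   +0.874  -0.338  +2.615  -1.236
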